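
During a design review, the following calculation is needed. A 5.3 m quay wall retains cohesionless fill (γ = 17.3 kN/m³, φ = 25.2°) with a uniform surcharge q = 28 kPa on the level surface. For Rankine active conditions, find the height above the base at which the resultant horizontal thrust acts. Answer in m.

K_a = 0.4027.
Triangular part P₁ = ½K_aγH² = 97.86 at H/3 = 1.767 m; rectangular part P₂ = K_a q H = 59.77 at H/2 = 2.650 m.
ȳ = (P₁·1.767 + P₂·2.650)/(P₁+P₂) = 2.102 m.

2.10 m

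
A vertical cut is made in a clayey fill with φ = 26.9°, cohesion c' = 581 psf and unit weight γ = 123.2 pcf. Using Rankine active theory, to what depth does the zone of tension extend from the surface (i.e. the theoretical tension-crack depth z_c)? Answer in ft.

15.4 ft

K_a = tan²(45° − 26.9°/2) = 0.3770; √K_a = 0.6140.
The active pressure is zero where K_a γ z = 2c√K_a, so z_c = 2c/(γ√K_a) = 2×581/(123.2×0.6140) = 15.36 ft.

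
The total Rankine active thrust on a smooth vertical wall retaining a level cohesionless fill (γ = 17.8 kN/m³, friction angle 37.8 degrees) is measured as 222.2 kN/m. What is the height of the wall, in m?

10.2 m

K_a = 0.2400. P_a = ½ K_a γ H² ⇒ H = √(2P_a/(K_a γ)).
H = √(2×222.2/(0.2400×17.8)) = 10.20 m.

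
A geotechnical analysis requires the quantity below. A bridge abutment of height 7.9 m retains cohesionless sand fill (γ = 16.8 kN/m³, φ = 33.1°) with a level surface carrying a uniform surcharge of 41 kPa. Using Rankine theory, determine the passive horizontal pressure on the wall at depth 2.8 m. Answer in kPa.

300 kPa

K_p = (1 + sin φ)/(1 − sin φ) = 3.406.
σ_v = γz + q = 16.8 × 2.8 + 41 = 88.04 kPa.
σ_h = K_p σ_v = 3.406 × 88.04 = 299.9 kPa.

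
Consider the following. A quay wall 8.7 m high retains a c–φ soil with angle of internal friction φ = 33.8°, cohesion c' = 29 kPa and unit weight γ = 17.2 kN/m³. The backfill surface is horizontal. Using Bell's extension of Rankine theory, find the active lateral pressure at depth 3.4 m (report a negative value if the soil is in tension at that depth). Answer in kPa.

K_a = (1 − sin φ)/(1 + sin φ) = 0.2851.
σ_a = K_a γ z − 2c√K_a = 0.2851×17.2×3.4 − 2×29×0.5340 = -14.30 kPa.

-14.3 kPa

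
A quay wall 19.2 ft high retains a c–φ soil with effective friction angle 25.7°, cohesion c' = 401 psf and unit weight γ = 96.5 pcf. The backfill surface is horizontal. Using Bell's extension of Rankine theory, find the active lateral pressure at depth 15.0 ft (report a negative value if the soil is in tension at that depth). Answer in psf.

K_a = (1 − sin φ)/(1 + sin φ) = 0.3950.
σ_a = K_a γ z − 2c√K_a = 0.3950×96.5×15.0 − 2×401×0.6285 = 67.74 psf.

67.7 psf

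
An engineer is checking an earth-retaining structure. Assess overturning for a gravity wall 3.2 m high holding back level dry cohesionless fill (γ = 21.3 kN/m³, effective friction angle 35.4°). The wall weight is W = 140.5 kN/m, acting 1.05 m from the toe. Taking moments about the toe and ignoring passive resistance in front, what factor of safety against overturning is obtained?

4.76

K_a = tan²(45° − 35.4°/2) = 0.2664.
P_a = ½K_aγH² = 0.5×0.2664×21.3×3.2² = 29.05 kN/m, acting at H/3 = 1.067 m above the base.
Overturning moment M_o = P_a × H/3 = 29.05 × 1.067 = 30.99.
Resisting moment M_r = W × 1.05 = 140.5 × 1.05 = 147.5.
FS_overturning = M_r/M_o = 147.5/30.99 = 4.761.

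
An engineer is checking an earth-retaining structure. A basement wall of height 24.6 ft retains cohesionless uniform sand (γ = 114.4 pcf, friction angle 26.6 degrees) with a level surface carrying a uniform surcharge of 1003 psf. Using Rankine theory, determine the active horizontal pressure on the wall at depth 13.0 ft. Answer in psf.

K_a = (1 − sin φ)/(1 + sin φ) = 0.3814.
σ_v = γz + q = 114.4 × 13.0 + 1003 = 2490 psf.
σ_h = K_a σ_v = 0.3814 × 2490 = 949.9 psf.

950 psf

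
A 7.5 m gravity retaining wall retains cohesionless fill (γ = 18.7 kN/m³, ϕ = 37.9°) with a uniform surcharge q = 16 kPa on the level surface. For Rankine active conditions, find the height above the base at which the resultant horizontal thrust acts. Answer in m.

K_a = 0.2389.
Triangular part P₁ = ½K_aγH² = 125.7 at H/3 = 2.500 m; rectangular part P₂ = K_a q H = 28.67 at H/2 = 3.750 m.
ȳ = (P₁·2.500 + P₂·3.750)/(P₁+P₂) = 2.732 m.

2.73 m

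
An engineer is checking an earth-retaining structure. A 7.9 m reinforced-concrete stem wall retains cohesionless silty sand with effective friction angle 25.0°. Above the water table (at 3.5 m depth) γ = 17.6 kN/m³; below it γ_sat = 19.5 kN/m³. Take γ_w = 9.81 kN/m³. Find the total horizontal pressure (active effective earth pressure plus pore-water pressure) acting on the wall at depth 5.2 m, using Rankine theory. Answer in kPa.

48.4 kPa

K_a = (1 − sin φ)/(1 + sin φ) = 0.4059.
γ' = 19.5 − 9.81 = 9.690 kN/m³.
Effective vertical stress at 5.2 m: σ'_v = 17.6×3.5 + 9.690×1.70 = 78.07 kPa.
σ'_h = K_a σ'_v = 0.4059 × 78.07 = 31.69 kPa; u = γ_w × 1.70 = 16.68 kPa.
Total σ_h = 31.69 + 16.68 = 48.36 kPa.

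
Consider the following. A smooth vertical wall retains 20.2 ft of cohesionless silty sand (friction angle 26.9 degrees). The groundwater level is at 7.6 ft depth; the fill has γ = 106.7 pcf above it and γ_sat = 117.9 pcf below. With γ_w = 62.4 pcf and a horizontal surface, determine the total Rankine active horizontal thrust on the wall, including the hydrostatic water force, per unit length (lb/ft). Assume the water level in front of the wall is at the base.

K_a = tan²(45° − φ/2) = 0.3770.
γ' = 117.9 − 62.4 = 55.50 pcf. Depth below WT = 12.6 ft.
σ'_h at WT = K_a γ d_w = 305.7 psf; at base = 305.7 + K_a γ' × 12.6 = 569.4 psf.
P₁ (0–7.6 ft) = ½×305.7×7.6 = 1162. P₂ (7.6–20.2 ft) = ½(305.7+569.4)×12.6 = 5513.
P_w = ½ γ_w h₂² = 0.5×62.4×12.6² = 4953. Total = 1162+5513+4953 = 11630 lb/ft.

11600 lb/ft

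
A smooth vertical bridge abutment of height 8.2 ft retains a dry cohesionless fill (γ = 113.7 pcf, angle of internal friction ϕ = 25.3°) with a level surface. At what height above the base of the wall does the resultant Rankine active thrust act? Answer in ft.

K_a = 0.4012.
The pressure distribution is triangular, so the resultant acts at H/3 above the base = 8.2/3 = 2.733 ft.

2.73 ft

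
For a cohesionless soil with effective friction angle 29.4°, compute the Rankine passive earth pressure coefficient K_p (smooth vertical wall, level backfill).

K_p = (1 + sin φ)/(1 − sin φ) = tan²(45° + 29.4°/2) = 2.929.

2.93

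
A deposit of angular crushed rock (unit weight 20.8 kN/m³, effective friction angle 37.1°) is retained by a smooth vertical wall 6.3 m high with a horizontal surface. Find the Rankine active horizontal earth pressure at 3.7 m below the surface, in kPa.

K_a = (1 − sin φ)/(1 + sin φ) = 0.2475.
σ_h = K_a γ z = 0.2475 × 20.8 × 3.7 = 19.05 kPa.

19.0 kPa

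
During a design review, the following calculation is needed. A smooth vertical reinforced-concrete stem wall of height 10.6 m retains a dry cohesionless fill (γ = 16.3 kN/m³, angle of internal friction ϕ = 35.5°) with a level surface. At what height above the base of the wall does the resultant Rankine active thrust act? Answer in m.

3.53 m

K_a = 0.2653.
The pressure distribution is triangular, so the resultant acts at H/3 above the base = 10.6/3 = 3.533 m.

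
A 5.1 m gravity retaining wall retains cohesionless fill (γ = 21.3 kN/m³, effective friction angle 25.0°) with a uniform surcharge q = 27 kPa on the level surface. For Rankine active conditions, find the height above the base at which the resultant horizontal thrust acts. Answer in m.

1.98 m

K_a = 0.4059.
Triangular part P₁ = ½K_aγH² = 112.4 at H/3 = 1.700 m; rectangular part P₂ = K_a q H = 55.89 at H/2 = 2.550 m.
ȳ = (P₁·1.700 + P₂·2.550)/(P₁+P₂) = 1.982 m.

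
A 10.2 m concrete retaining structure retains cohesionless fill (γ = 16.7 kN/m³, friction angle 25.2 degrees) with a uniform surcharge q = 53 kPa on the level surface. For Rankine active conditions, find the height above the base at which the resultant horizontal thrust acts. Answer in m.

K_a = 0.4027.
Triangular part P₁ = ½K_aγH² = 349.9 at H/3 = 3.400 m; rectangular part P₂ = K_a q H = 217.7 at H/2 = 5.100 m.
ȳ = (P₁·3.400 + P₂·5.100)/(P₁+P₂) = 4.052 m.

4.05 m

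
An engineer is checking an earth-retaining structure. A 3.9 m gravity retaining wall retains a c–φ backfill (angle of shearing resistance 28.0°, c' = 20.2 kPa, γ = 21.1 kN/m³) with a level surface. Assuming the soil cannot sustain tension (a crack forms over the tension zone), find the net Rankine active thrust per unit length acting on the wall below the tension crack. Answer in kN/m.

1.94 kN/m

K_a = 0.3610; √K_a = 0.6009.
Tension-crack depth z_c = 2c/(γ√K_a) = 2×20.2/(21.1×0.6009) = 3.187 m.
σ_a at base = K_a γ H − 2c√K_a = 0.3610×21.1×3.9 − 2×20.2×0.6009 = 5.435 kPa.
P_a = ½ × 5.435 × (H − z_c) = 0.5×5.435×0.7134 = 1.939 kN/m.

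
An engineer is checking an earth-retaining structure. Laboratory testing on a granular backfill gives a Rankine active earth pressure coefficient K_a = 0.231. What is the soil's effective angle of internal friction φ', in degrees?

K_a = tan²(45° − φ/2) ⇒ 45° − φ/2 = arctan(√0.231) = 25.67°.
φ = 2(45° − 25.67°) = 38.66°.

38.7°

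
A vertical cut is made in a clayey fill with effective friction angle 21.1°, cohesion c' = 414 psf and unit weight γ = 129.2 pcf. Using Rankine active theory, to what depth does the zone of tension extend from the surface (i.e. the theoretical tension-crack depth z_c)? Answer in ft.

K_a = tan²(45° − 21.1°/2) = 0.4706; √K_a = 0.6860.
The active pressure is zero where K_a γ z = 2c√K_a, so z_c = 2c/(γ√K_a) = 2×414/(129.2×0.6860) = 9.342 ft.

9.34 ft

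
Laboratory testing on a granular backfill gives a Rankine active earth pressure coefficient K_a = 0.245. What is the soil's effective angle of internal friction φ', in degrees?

37.3°

K_a = tan²(45° − φ/2) ⇒ 45° − φ/2 = arctan(√0.245) = 26.33°.
φ = 2(45° − 26.33°) = 37.33°.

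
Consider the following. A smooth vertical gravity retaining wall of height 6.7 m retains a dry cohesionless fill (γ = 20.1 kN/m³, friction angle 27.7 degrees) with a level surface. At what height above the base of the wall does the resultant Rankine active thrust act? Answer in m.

2.23 m

K_a = 0.3653.
The pressure distribution is triangular, so the resultant acts at H/3 above the base = 6.7/3 = 2.233 m.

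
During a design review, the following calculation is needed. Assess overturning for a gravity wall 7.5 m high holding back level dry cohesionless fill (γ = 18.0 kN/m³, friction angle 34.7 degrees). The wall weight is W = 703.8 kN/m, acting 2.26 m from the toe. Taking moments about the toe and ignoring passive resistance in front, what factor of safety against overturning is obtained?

4.58

K_a = tan²(45° − 34.7°/2) = 0.2745.
P_a = ½K_aγH² = 0.5×0.2745×18.0×7.5² = 139.0 kN/m, acting at H/3 = 2.500 m above the base.
Overturning moment M_o = P_a × H/3 = 139.0 × 2.500 = 347.4.
Resisting moment M_r = W × 2.26 = 703.8 × 2.26 = 1591.
FS_overturning = M_r/M_o = 1591/347.4 = 4.579.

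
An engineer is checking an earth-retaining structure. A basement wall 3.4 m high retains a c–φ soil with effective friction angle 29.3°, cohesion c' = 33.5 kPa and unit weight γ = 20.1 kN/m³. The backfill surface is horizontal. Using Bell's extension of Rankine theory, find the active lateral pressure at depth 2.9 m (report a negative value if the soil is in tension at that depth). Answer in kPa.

-19.2 kPa

K_a = (1 − sin φ)/(1 + sin φ) = 0.3428.
σ_a = K_a γ z − 2c√K_a = 0.3428×20.1×2.9 − 2×33.5×0.5855 = -19.25 kPa.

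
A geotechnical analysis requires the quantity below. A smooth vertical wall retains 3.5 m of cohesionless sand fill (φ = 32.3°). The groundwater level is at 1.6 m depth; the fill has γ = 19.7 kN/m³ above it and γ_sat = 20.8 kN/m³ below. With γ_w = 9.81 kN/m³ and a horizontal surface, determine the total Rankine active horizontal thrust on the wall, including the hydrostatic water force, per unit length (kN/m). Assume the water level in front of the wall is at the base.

K_a = tan²(45° − φ/2) = 0.3035.
γ' = 20.8 − 9.81 = 10.99 kN/m³. Depth below WT = 1.9 m.
σ'_h at WT = K_a γ d_w = 9.566 kPa; at base = 9.566 + K_a γ' × 1.9 = 15.90 kPa.
P₁ (0–1.6 m) = ½×9.566×1.6 = 7.653. P₂ (1.6–3.5 m) = ½(9.566+15.90)×1.9 = 24.20.
P_w = ½ γ_w h₂² = 0.5×9.81×1.9² = 17.71. Total = 7.653+24.20+17.71 = 49.55 kN/m.

49.6 kN/m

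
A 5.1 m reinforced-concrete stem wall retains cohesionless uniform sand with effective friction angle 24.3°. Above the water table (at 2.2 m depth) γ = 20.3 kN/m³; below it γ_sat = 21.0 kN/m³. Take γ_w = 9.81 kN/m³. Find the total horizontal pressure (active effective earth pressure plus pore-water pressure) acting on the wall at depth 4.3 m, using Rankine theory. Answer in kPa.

49.0 kPa

K_a = (1 − sin φ)/(1 + sin φ) = 0.4169.
γ' = 21.0 − 9.81 = 11.19 kN/m³.
Effective vertical stress at 4.3 m: σ'_v = 20.3×2.2 + 11.19×2.10 = 68.16 kPa.
σ'_h = K_a σ'_v = 0.4169 × 68.16 = 28.42 kPa; u = γ_w × 2.10 = 20.60 kPa.
Total σ_h = 28.42 + 20.60 = 49.02 kPa.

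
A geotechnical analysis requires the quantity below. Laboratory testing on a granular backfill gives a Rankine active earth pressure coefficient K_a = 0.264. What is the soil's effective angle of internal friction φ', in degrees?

K_a = tan²(45° − φ/2) ⇒ 45° − φ/2 = arctan(√0.264) = 27.19°.
φ = 2(45° − 27.19°) = 35.61°.

35.6°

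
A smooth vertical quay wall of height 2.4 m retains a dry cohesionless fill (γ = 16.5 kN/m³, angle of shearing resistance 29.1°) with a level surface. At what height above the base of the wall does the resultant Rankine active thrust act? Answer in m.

0.800 m

K_a = 0.3456.
The pressure distribution is triangular, so the resultant acts at H/3 above the base = 2.4/3 = 0.8000 m.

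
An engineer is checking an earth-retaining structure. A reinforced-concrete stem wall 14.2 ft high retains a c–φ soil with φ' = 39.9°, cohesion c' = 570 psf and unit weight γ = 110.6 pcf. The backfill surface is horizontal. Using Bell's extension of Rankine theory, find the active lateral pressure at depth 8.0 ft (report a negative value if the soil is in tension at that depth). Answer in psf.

K_a = (1 − sin φ)/(1 + sin φ) = 0.2184.
σ_a = K_a γ z − 2c√K_a = 0.2184×110.6×8.0 − 2×570×0.4674 = -339.5 psf.

-340 psf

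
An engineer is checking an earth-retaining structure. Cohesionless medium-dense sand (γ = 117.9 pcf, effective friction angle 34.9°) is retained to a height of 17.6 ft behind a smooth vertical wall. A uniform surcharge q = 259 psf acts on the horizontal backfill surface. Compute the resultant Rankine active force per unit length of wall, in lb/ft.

K_a = tan²(45° − φ/2) = 0.2721.
Soil triangle: ½ K_a γ H² = 0.5×0.2721×117.9×17.6² = 4969 lb/ft.
Surcharge rectangle: K_a q H = 0.2721×259×17.6 = 1241 lb/ft.
Total = 4969 + 1241 = 6210 lb/ft.

6210 lb/ft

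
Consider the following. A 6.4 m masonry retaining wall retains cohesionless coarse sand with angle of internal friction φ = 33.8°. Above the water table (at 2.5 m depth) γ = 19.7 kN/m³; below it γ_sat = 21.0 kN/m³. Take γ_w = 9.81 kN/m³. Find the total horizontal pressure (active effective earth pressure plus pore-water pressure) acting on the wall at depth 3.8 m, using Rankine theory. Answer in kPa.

30.9 kPa

K_a = (1 − sin φ)/(1 + sin φ) = 0.2851.
γ' = 21.0 − 9.81 = 11.19 kN/m³.
Effective vertical stress at 3.8 m: σ'_v = 19.7×2.5 + 11.19×1.30 = 63.80 kPa.
σ'_h = K_a σ'_v = 0.2851 × 63.80 = 18.19 kPa; u = γ_w × 1.30 = 12.75 kPa.
Total σ_h = 18.19 + 12.75 = 30.94 kPa.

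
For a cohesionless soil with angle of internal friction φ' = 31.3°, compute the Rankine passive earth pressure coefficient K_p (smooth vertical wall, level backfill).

K_p = (1 + sin φ)/(1 − sin φ) = tan²(45° + 31.3°/2) = 3.162.

3.16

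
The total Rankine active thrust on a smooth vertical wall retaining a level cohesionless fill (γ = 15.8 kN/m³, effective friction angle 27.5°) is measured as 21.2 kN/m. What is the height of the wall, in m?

K_a = 0.3682. P_a = ½ K_a γ H² ⇒ H = √(2P_a/(K_a γ)).
H = √(2×21.2/(0.3682×15.8)) = 2.700 m.

2.70 m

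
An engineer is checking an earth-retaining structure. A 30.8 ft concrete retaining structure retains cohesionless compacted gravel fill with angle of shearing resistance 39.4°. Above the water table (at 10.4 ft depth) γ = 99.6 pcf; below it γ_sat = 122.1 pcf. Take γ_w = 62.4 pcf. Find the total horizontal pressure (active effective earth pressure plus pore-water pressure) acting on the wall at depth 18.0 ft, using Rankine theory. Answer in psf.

807 psf

K_a = (1 − sin φ)/(1 + sin φ) = 0.2234.
γ' = 122.1 − 62.4 = 59.70 pcf.
Effective vertical stress at 18.0 ft: σ'_v = 99.6×10.4 + 59.70×7.60 = 1490 psf.
σ'_h = K_a σ'_v = 0.2234 × 1490 = 332.8 psf; u = γ_w × 7.60 = 474.2 psf.
Total σ_h = 332.8 + 474.2 = 807.1 psf.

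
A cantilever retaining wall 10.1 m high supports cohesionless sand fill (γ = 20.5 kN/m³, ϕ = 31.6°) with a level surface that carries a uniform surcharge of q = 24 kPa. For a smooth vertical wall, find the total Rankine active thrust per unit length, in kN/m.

402 kN/m

K_a = tan²(45° − φ/2) = 0.3123.
Soil triangle: ½ K_a γ H² = 0.5×0.3123×20.5×10.1² = 326.6 kN/m.
Surcharge rectangle: K_a q H = 0.3123×24×10.1 = 75.71 kN/m.
Total = 326.6 + 75.71 = 402.3 kN/m.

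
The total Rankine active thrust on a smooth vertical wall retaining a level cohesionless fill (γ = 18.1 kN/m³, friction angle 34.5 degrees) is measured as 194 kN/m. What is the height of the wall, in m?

8.80 m

K_a = 0.2768. P_a = ½ K_a γ H² ⇒ H = √(2P_a/(K_a γ)).
H = √(2×194/(0.2768×18.1)) = 8.800 m.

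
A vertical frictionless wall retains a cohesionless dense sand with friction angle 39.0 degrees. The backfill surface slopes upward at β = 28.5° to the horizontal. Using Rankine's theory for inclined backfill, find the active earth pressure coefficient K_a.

K_a = cos β · (cos β − √(cos²β − cos²φ)) / (cos β + √(cos²β − cos²φ)).
cos β = 0.8788, cos φ = 0.7771, √(cos²β − cos²φ) = 0.4103.
K_a = 0.8788 × (0.8788 − 0.4103)/(0.8788 + 0.4103) = 0.3194.

0.319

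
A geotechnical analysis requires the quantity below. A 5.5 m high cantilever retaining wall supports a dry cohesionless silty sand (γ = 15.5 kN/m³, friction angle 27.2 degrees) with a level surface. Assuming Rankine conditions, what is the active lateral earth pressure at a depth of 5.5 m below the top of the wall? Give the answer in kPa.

31.8 kPa

K_a = (1 − sin φ)/(1 + sin φ) = 0.3726.
σ_h = K_a γ z = 0.3726 × 15.5 × 5.5 = 31.76 kPa.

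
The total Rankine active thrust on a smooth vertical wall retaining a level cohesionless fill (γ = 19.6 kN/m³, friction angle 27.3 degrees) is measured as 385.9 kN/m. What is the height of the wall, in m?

K_a = 0.3711. P_a = ½ K_a γ H² ⇒ H = √(2P_a/(K_a γ)).
H = √(2×385.9/(0.3711×19.6)) = 10.30 m.

10.3 m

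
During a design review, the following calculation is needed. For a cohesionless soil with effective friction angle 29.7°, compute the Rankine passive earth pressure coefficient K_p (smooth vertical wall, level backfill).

K_p = (1 + sin φ)/(1 − sin φ) = tan²(45° + 29.7°/2) = 2.964.

2.96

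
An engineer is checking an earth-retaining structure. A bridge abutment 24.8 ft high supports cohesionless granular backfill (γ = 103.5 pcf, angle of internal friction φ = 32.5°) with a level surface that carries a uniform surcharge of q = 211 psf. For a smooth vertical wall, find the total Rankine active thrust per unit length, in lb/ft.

11200 lb/ft

K_a = tan²(45° − φ/2) = 0.3010.
Soil triangle: ½ K_a γ H² = 0.5×0.3010×103.5×24.8² = 9580 lb/ft.
Surcharge rectangle: K_a q H = 0.3010×211×24.8 = 1575 lb/ft.
Total = 9580 + 1575 = 11150 lb/ft.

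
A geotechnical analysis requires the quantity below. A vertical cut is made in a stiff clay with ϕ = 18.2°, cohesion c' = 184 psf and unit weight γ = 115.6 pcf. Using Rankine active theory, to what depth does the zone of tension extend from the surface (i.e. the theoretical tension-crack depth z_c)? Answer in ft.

K_a = tan²(45° − 18.2°/2) = 0.5240; √K_a = 0.7239.
The active pressure is zero where K_a γ z = 2c√K_a, so z_c = 2c/(γ√K_a) = 2×184/(115.6×0.7239) = 4.398 ft.

4.40 ft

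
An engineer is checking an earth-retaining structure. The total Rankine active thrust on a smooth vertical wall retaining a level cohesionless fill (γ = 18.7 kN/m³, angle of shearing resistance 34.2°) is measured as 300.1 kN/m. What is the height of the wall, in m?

10.7 m

K_a = 0.2803. P_a = ½ K_a γ H² ⇒ H = √(2P_a/(K_a γ)).
H = √(2×300.1/(0.2803×18.7)) = 10.70 m.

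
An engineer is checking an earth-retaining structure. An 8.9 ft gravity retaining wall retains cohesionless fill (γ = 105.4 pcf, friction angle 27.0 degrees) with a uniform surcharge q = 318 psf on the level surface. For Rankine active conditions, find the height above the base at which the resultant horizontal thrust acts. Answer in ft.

K_a = 0.3755.
Triangular part P₁ = ½K_aγH² = 1568 at H/3 = 2.967 ft; rectangular part P₂ = K_a q H = 1063 at H/2 = 4.450 ft.
ȳ = (P₁·2.967 + P₂·4.450)/(P₁+P₂) = 3.566 ft.

3.57 ft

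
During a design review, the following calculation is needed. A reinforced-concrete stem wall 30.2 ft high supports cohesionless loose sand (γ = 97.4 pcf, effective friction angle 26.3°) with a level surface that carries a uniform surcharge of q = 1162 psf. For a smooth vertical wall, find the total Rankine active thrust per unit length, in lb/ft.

30700 lb/ft

K_a = tan²(45° − φ/2) = 0.3859.
Soil triangle: ½ K_a γ H² = 0.5×0.3859×97.4×30.2² = 17140 lb/ft.
Surcharge rectangle: K_a q H = 0.3859×1162×30.2 = 13540 lb/ft.
Total = 17140 + 13540 = 30690 lb/ft.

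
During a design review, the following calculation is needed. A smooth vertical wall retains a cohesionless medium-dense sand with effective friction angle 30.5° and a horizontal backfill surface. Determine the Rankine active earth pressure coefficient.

0.327

K_a = tan²(45° − φ/2) = tan²(29.75°) = 0.3267.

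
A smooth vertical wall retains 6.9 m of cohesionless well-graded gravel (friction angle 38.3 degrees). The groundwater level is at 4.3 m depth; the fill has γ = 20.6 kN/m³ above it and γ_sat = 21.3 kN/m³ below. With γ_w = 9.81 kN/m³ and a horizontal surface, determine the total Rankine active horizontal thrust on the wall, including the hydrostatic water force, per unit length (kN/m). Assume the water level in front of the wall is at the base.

141 kN/m

K_a = tan²(45° − φ/2) = 0.2347.
γ' = 21.3 − 9.81 = 11.49 kN/m³. Depth below WT = 2.6 m.
σ'_h at WT = K_a γ d_w = 20.79 kPa; at base = 20.79 + K_a γ' × 2.6 = 27.81 kPa.
P₁ (0–4.3 m) = ½×20.79×4.3 = 44.70. P₂ (4.3–6.9 m) = ½(20.79+27.81)×2.6 = 63.18.
P_w = ½ γ_w h₂² = 0.5×9.81×2.6² = 33.16. Total = 44.70+63.18+33.16 = 141.0 kN/m.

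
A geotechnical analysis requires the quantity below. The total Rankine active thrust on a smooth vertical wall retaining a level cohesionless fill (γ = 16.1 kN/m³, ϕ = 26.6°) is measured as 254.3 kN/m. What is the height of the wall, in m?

9.10 m

K_a = 0.3814. P_a = ½ K_a γ H² ⇒ H = √(2P_a/(K_a γ)).
H = √(2×254.3/(0.3814×16.1)) = 9.100 m.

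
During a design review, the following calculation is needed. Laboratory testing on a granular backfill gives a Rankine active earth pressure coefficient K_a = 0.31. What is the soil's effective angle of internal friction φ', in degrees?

31.8°

K_a = tan²(45° − φ/2) ⇒ 45° − φ/2 = arctan(√0.31) = 29.11°.
φ = 2(45° − 29.11°) = 31.78°.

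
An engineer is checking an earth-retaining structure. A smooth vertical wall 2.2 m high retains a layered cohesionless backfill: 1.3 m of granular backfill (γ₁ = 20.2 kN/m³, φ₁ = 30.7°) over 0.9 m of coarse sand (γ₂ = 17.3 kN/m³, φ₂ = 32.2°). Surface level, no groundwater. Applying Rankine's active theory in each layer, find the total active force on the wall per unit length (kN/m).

14.9 kN/m

K_a1 = tan²(45°−30.7°/2) = 0.3240; K_a2 = tan²(45°−32.2°/2) = 0.3047.
Layer 1: σ at base = K_a1 γ₁ h₁ = 8.509 kPa; P₁ = ½×8.509×1.3 = 5.531.
Layer 2: σ_v at top = γ₁h₁ = 26.26; σ_h top = K_a2×26.26 = 8.002; σ_h base = K_a2×(26.26+17.3×0.9) = 12.75.
P₂ = ½(8.002+12.75)×0.9 = 9.337. Total P_a = 5.531+9.337 = 14.87 kN/m.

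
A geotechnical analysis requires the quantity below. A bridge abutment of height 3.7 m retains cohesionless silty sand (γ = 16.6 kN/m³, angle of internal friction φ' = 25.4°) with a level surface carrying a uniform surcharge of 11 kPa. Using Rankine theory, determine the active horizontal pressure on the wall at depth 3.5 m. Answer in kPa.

K_a = (1 − sin φ)/(1 + sin φ) = 0.3996.
σ_v = γz + q = 16.6 × 3.5 + 11 = 69.10 kPa.
σ_h = K_a σ_v = 0.3996 × 69.10 = 27.62 kPa.

27.6 kPa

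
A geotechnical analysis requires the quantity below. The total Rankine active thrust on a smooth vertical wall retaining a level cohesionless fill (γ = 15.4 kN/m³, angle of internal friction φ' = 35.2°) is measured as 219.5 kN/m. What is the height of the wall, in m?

10.3 m

K_a = 0.2687. P_a = ½ K_a γ H² ⇒ H = √(2P_a/(K_a γ)).
H = √(2×219.5/(0.2687×15.4)) = 10.30 m.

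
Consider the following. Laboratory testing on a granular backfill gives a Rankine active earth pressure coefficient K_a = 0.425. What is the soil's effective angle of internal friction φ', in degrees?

23.8°

K_a = tan²(45° − φ/2) ⇒ 45° − φ/2 = arctan(√0.425) = 33.10°.
φ = 2(45° − 33.10°) = 23.80°.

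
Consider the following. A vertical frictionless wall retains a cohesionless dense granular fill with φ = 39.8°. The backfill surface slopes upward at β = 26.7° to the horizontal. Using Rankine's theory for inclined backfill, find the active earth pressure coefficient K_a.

0.290

K_a = cos β · (cos β − √(cos²β − cos²φ)) / (cos β + √(cos²β − cos²φ)).
cos β = 0.8934, cos φ = 0.7683, √(cos²β − cos²φ) = 0.4559.
K_a = 0.8934 × (0.8934 − 0.4559)/(0.8934 + 0.4559) = 0.2896.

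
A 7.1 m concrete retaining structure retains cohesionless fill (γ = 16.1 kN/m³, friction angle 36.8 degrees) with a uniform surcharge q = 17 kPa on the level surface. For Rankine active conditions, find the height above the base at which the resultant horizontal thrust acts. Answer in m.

K_a = 0.2508.
Triangular part P₁ = ½K_aγH² = 101.8 at H/3 = 2.367 m; rectangular part P₂ = K_a q H = 30.27 at H/2 = 3.550 m.
ȳ = (P₁·2.367 + P₂·3.550)/(P₁+P₂) = 2.638 m.

2.64 m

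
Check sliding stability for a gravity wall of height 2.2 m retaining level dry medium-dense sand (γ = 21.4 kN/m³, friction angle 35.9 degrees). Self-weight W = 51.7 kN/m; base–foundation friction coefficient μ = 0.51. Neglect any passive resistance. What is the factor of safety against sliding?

K_a = tan²(45° − 35.9°/2) = 0.2607.
P_a = ½K_aγH² = 0.5×0.2607×21.4×2.2² = 13.50 kN/m, acting at H/3 = 0.7333 m above the base.
FS_sliding = μW / P_a = 0.51×51.7 / 13.50 = 1.953.

1.95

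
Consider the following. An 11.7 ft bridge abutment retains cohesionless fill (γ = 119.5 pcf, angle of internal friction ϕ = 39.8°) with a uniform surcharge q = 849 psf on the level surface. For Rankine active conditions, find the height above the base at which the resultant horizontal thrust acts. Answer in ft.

4.97 ft

K_a = 0.2194.
Triangular part P₁ = ½K_aγH² = 1795 at H/3 = 3.900 ft; rectangular part P₂ = K_a q H = 2180 at H/2 = 5.850 ft.
ȳ = (P₁·3.900 + P₂·5.850)/(P₁+P₂) = 4.969 ft.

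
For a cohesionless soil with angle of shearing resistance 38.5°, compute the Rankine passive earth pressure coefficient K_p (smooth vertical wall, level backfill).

K_p = (1 + sin φ)/(1 − sin φ) = tan²(45° + 38.5°/2) = 4.298.

4.30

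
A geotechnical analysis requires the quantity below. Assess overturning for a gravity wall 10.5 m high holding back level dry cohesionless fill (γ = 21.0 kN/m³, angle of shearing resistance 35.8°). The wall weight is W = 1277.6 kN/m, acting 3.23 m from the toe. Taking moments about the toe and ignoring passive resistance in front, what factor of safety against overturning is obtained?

K_a = tan²(45° − 35.8°/2) = 0.2619.
P_a = ½K_aγH² = 0.5×0.2619×21.0×10.5² = 303.1 kN/m, acting at H/3 = 3.500 m above the base.
Overturning moment M_o = P_a × H/3 = 303.1 × 3.500 = 1061.
Resisting moment M_r = W × 3.23 = 1277.6 × 3.23 = 4127.
FS_overturning = M_r/M_o = 4127/1061 = 3.889.

3.89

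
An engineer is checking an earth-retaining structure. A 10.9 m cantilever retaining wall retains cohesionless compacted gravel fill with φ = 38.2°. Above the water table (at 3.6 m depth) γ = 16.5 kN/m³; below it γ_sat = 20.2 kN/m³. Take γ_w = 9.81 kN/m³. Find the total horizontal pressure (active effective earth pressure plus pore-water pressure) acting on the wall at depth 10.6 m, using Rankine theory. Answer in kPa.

K_a = (1 − sin φ)/(1 + sin φ) = 0.2358.
γ' = 20.2 − 9.81 = 10.39 kN/m³.
Effective vertical stress at 10.6 m: σ'_v = 16.5×3.6 + 10.39×7.00 = 132.1 kPa.
σ'_h = K_a σ'_v = 0.2358 × 132.1 = 31.15 kPa; u = γ_w × 7.00 = 68.67 kPa.
Total σ_h = 31.15 + 68.67 = 99.82 kPa.

99.8 kPa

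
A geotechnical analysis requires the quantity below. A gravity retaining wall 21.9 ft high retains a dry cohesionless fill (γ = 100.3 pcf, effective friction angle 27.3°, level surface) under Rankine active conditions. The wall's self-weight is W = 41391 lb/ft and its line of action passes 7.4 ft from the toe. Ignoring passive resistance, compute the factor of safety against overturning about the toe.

4.70

K_a = tan²(45° − 27.3°/2) = 0.3711.
P_a = ½K_aγH² = 0.5×0.3711×100.3×21.9² = 8927 lb/ft, acting at H/3 = 7.300 ft above the base.
Overturning moment M_o = P_a × H/3 = 8927 × 7.300 = 65160.
Resisting moment M_r = W × 7.4 = 41391 × 7.4 = 306300.
FS_overturning = M_r/M_o = 306300/65160 = 4.700.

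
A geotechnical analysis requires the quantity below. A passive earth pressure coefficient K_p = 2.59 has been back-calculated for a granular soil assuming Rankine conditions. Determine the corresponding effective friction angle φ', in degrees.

K_p = (1+sin φ)/(1−sin φ) ⇒ sin φ = (K_p − 1)/(K_p + 1) = 0.4429.
φ = arcsin(0.4429) = 26.29°.

26.3°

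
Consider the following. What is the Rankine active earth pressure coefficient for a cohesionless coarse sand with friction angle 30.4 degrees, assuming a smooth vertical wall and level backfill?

K_a = (1 − sin φ)/(1 + sin φ) = (1 − sin 30.4°)/(1 + sin 30.4°) = 0.3280.

0.328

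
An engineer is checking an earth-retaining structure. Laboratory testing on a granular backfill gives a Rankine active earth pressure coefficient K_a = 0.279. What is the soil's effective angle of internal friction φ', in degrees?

K_a = tan²(45° − φ/2) ⇒ 45° − φ/2 = arctan(√0.279) = 27.84°.
φ = 2(45° − 27.84°) = 34.31°.

34.3°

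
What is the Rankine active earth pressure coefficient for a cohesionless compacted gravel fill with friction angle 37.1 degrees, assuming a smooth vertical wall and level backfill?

0.247

K_a = tan²(45° − φ/2) = tan²(26.45°) = 0.2475.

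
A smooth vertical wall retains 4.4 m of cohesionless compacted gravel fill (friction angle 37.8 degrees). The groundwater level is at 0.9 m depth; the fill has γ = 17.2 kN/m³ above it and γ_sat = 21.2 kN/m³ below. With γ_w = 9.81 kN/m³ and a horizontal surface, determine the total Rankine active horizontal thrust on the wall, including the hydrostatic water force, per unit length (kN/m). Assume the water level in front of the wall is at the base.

91.5 kN/m

K_a = tan²(45° − φ/2) = 0.2400.
γ' = 21.2 − 9.81 = 11.39 kN/m³. Depth below WT = 3.5 m.
σ'_h at WT = K_a γ d_w = 3.715 kPa; at base = 3.715 + K_a γ' × 3.5 = 13.28 kPa.
P₁ (0–0.9 m) = ½×3.715×0.9 = 1.672. P₂ (0.9–4.4 m) = ½(3.715+13.28)×3.5 = 29.75.
P_w = ½ γ_w h₂² = 0.5×9.81×3.5² = 60.09. Total = 1.672+29.75+60.09 = 91.50 kN/m.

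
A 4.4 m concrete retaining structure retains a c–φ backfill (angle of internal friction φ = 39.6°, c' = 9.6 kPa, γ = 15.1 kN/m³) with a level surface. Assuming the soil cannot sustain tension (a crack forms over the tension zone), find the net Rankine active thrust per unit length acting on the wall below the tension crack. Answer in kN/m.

K_a = 0.2214; √K_a = 0.4706.
Tension-crack depth z_c = 2c/(γ√K_a) = 2×9.6/(15.1×0.4706) = 2.702 m.
σ_a at base = K_a γ H − 2c√K_a = 0.2214×15.1×4.4 − 2×9.6×0.4706 = 5.677 kPa.
P_a = ½ × 5.677 × (H − z_c) = 0.5×5.677×1.698 = 4.819 kN/m.

4.82 kN/m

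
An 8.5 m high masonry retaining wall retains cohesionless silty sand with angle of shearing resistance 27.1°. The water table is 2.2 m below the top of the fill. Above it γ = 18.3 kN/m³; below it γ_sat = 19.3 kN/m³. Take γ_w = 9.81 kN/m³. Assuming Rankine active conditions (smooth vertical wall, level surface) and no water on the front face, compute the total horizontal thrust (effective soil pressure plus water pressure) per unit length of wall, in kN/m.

377 kN/m

K_a = tan²(45° − φ/2) = 0.3741.
γ' = 19.3 − 9.81 = 9.490 kN/m³. Depth below WT = 6.3 m.
σ'_h at WT = K_a γ d_w = 15.06 kPa; at base = 15.06 + K_a γ' × 6.3 = 37.42 kPa.
P₁ (0–2.2 m) = ½×15.06×2.2 = 16.57. P₂ (2.2–8.5 m) = ½(15.06+37.42)×6.3 = 165.3.
P_w = ½ γ_w h₂² = 0.5×9.81×6.3² = 194.7. Total = 16.57+165.3+194.7 = 376.6 kN/m.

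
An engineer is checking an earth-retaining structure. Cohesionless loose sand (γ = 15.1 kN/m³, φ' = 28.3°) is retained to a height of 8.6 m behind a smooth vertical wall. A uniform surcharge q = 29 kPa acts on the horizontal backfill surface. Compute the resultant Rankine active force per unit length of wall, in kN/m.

288 kN/m

K_a = tan²(45° − φ/2) = 0.3568.
Soil triangle: ½ K_a γ H² = 0.5×0.3568×15.1×8.6² = 199.2 kN/m.
Surcharge rectangle: K_a q H = 0.3568×29×8.6 = 88.98 kN/m.
Total = 199.2 + 88.98 = 288.2 kN/m.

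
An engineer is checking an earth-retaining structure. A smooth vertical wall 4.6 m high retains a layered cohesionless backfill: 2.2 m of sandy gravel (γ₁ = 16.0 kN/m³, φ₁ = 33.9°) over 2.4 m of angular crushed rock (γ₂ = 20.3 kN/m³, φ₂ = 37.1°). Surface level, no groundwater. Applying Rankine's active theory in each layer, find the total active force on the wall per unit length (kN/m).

46.4 kN/m

K_a1 = tan²(45°−33.9°/2) = 0.2839; K_a2 = tan²(45°−37.1°/2) = 0.2475.
Layer 1: σ at base = K_a1 γ₁ h₁ = 9.994 kPa; P₁ = ½×9.994×2.2 = 10.99.
Layer 2: σ_v at top = γ₁h₁ = 35.20; σ_h top = K_a2×35.20 = 8.712; σ_h base = K_a2×(35.20+20.3×2.4) = 20.77.
P₂ = ½(8.712+20.77)×2.4 = 35.38. Total P_a = 10.99+35.38 = 46.37 kN/m.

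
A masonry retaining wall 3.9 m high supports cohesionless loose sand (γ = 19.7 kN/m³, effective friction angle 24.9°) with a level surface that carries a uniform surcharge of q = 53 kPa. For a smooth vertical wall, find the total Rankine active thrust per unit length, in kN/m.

145 kN/m

K_a = tan²(45° − φ/2) = 0.4074.
Soil triangle: ½ K_a γ H² = 0.5×0.4074×19.7×3.9² = 61.04 kN/m.
Surcharge rectangle: K_a q H = 0.4074×53×3.9 = 84.21 kN/m.
Total = 61.04 + 84.21 = 145.3 kN/m.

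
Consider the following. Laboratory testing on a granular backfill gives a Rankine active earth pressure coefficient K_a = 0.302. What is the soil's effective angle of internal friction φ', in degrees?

32.4°

K_a = tan²(45° − φ/2) ⇒ 45° − φ/2 = arctan(√0.302) = 28.79°.
φ = 2(45° − 28.79°) = 32.42°.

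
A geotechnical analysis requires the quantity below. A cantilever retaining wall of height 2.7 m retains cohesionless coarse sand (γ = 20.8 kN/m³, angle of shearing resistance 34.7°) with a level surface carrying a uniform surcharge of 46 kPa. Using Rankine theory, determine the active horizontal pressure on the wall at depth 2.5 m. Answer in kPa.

K_a = (1 − sin φ)/(1 + sin φ) = 0.2745.
σ_v = γz + q = 20.8 × 2.5 + 46 = 98.00 kPa.
σ_h = K_a σ_v = 0.2745 × 98.00 = 26.90 kPa.

26.9 kPa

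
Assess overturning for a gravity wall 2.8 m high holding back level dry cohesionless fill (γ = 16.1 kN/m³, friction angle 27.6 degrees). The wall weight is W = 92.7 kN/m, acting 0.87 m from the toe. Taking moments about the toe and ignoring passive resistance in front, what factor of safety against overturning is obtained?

3.73

K_a = tan²(45° − 27.6°/2) = 0.3668.
P_a = ½K_aγH² = 0.5×0.3668×16.1×2.8² = 23.15 kN/m, acting at H/3 = 0.9333 m above the base.
Overturning moment M_o = P_a × H/3 = 23.15 × 0.9333 = 21.60.
Resisting moment M_r = W × 0.87 = 92.7 × 0.87 = 80.65.
FS_overturning = M_r/M_o = 80.65/21.60 = 3.733.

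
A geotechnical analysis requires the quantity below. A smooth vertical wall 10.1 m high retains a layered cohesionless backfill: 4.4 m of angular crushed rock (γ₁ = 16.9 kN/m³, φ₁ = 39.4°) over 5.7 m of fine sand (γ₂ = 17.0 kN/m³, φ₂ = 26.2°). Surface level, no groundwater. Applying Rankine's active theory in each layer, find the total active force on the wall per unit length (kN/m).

308 kN/m

K_a1 = tan²(45°−39.4°/2) = 0.2234; K_a2 = tan²(45°−26.2°/2) = 0.3874.
Layer 1: σ at base = K_a1 γ₁ h₁ = 16.62 kPa; P₁ = ½×16.62×4.4 = 36.55.
Layer 2: σ_v at top = γ₁h₁ = 74.36; σ_h top = K_a2×74.36 = 28.81; σ_h base = K_a2×(74.36+17.0×5.7) = 66.35.
P₂ = ½(28.81+66.35)×5.7 = 271.2. Total P_a = 36.55+271.2 = 307.8 kN/m.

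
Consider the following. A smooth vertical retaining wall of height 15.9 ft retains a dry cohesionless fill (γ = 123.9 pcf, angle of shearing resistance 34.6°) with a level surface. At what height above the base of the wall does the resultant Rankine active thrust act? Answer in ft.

5.30 ft

K_a = 0.2756.
The pressure distribution is triangular, so the resultant acts at H/3 above the base = 15.9/3 = 5.300 ft.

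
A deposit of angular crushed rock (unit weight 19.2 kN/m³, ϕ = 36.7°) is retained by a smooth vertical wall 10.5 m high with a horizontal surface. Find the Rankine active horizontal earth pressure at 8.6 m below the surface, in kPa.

41.6 kPa

K_a = (1 − sin φ)/(1 + sin φ) = 0.2519.
σ_h = K_a γ z = 0.2519 × 19.2 × 8.6 = 41.59 kPa.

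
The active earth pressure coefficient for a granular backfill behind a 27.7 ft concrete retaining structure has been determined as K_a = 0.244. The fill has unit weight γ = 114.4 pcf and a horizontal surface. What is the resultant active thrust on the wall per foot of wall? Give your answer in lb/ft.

10700 lb/ft

P = ½ K_a γ H² = 0.5 × 0.244 × 114.4 × 27.7² = 10710 lb/ft.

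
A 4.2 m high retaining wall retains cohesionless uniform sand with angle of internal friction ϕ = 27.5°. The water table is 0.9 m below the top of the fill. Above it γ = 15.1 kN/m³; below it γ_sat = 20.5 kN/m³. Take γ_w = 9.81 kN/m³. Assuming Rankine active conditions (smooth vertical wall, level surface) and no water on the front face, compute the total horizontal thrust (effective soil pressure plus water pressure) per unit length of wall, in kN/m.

K_a = tan²(45° − φ/2) = 0.3682.
γ' = 20.5 − 9.81 = 10.69 kN/m³. Depth below WT = 3.3 m.
σ'_h at WT = K_a γ d_w = 5.004 kPa; at base = 5.004 + K_a γ' × 3.3 = 17.99 kPa.
P₁ (0–0.9 m) = ½×5.004×0.9 = 2.252. P₂ (0.9–4.2 m) = ½(5.004+17.99)×3.3 = 37.95.
P_w = ½ γ_w h₂² = 0.5×9.81×3.3² = 53.42. Total = 2.252+37.95+53.42 = 93.61 kN/m.

93.6 kN/m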